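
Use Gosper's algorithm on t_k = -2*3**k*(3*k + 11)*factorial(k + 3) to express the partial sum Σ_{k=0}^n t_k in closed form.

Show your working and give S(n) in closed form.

S(n) = -6*3**n*factorial(n + 4) + 12

Step 1: r(k) = 3*(k + 4)*(3*k + 14)/(3*k + 11).
So A=3*k + 12 and B=1, with C=k + 11/3.
Need (3*k + 12)·f(k+1) − (1)·f(k) = k + 11/3.
Bound: deg f ≤ 0.
Solve for f: f(k) = 1/3 (degree 0 ≤ 0).
R(k) = B(k−1)·f(k)/C(k) = 1/(3*k + 11); s_k = R·t_k = -2*3**k*factorial(k + 3).
Verify: -2*3**k*(3*k + 11)*factorial(k + 3) matches t_k.
Evaluate: s_(n+1) = -6*3**n*factorial(n + 4); subtract s_(0) = -12 ⇒ S(n) = -6*3**n*factorial(n + 4) + 12.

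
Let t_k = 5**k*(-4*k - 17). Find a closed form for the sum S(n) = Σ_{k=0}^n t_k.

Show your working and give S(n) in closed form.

t_(k+1)/t_k = 5*(4*k + 21)/(4*k + 17).
So A=5 and B=1, with C=k + 17/4.
Set up (5)·f(k+1) − (1)·f(k) − (k + 17/4) = 0.
deg f ≤ 1 (via 0,0,1).
Solving with deg f ≤ 1: f(k) = (k + 3)/4.
Get s_k = R·t_k = 5**k*(-k - 3) with R(k) = B(k−1)f(k)/C(k) = (k + 3)/(4*k + 17).
Check: Δs_k = 5**k*(-4*k - 17). ✓
Telescope: S(n) = s_(n+1) − s_(0) = 5**(n + 1)*(-n - 4) − (-3) = -5*5**n*n - 20*5**n + 3.

S(n) = -5*5**n*n - 20*5**n + 3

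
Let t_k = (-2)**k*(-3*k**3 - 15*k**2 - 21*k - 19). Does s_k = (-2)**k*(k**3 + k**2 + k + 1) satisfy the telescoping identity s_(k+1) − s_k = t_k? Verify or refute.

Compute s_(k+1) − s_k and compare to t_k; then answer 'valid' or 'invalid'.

s_(k+1) = (-2)**(k + 1)*(k + (k + 1)**3 + (k + 1)**2 + 2)
s_(k+1) − s_k = (-2)**k*(-3*k**3 - 9*k**2 - 13*k - 9)
(s_(k+1) − s_k) − t_k = 2*(-2)**k*(3*k**2 + 4*k + 5)

Invalid: residual 2*(-2)**k*(3*k**2 + 4*k + 5) ≠ 0.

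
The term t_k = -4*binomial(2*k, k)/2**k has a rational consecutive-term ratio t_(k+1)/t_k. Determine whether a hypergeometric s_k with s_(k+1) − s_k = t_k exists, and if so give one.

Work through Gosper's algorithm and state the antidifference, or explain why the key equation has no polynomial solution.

r(k) = (2*k + 1)/(k + 1) after simplifying.
Gosper form: A/B · C(k+1)/C(k) with A=2*k + 1, B=k + 1, C=1.
f must satisfy (2*k + 1)·f(k+1) − (k)·f(k) = 1.
deg f ≤ -1 (via 1,1,0).
deg f ≤ -1 is impossible — no certificate.

no hypergeometric antidifference exists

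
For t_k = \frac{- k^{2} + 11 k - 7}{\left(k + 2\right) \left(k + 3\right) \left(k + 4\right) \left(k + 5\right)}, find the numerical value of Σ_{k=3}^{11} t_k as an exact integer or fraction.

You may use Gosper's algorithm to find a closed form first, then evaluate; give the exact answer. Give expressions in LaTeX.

t_(k+1)/t_k = -(k + 2)*(11*k - (k + 1)**2 + 4)/((k + 6)*(k**2 - 11*k + 7)).
So A=k + 2 and B=k + 6, with C=k**2 - 11*k + 7.
Solve (k + 2)·f(k+1) − (k + 5)·f(k) = k**2 - 11*k + 7.
Bound: deg f ≤ 3.
Match coefficients ⇒ f(k) = k*(k**2 - 15*k + 98)/24.
Get s_k = R·t_k = k*(-k**2 + 15*k - 98)/(24*(k + 2)*(k + 3)*(k + 4)) with R(k) = B(k−1)f(k)/C(k) = k*(k + 5)*(k**2 - 15*k + 98)/(24*(k**2 - 11*k + 7)).
Verify: (-k**2 + 11*k - 7)/(k**4 + 14*k**3 + 71*k**2 + 154*k + 120) matches t_k.
Telescoping: Σ = s_(12) − s_(3) = -31/3360 − (-31/840) = 31/1120.

Σ = 31/1120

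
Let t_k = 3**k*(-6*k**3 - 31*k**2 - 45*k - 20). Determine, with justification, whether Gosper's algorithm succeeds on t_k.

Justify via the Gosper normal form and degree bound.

r(k) = 3*(6*k**3 + 49*k**2 + 125*k + 102)/(6*k**3 + 31*k**2 + 45*k + 20) after simplifying.
Normal form (A,B,C) = (3, 1, k**3 + 31*k**2/6 + 15*k/2 + 10/3).
f must satisfy (3)·f(k+1) − (1)·f(k) = k**3 + 31*k**2/6 + 15*k/2 + 10/3.
From deg A=0, deg B=0, deg C=3: d=3.
A polynomial solution: f(k) = (3*k**3 + 2*k**2 + 3*k - 2)/6.
Then R = B(k−1)f/C = (3*k**3 + 2*k**2 + 3*k - 2)/((k + 1)*(6*k**2 + 25*k + 20)), so s_k = R(k)·t_k = 3**k*(-3*k**3 - 2*k**2 - 3*k + 2).
Δs = 3**k*(-6*k**3 - 31*k**2 - 45*k - 20), as required.

Yes. s_k = 3**k*(-3*k**3 - 2*k**2 - 3*k + 2).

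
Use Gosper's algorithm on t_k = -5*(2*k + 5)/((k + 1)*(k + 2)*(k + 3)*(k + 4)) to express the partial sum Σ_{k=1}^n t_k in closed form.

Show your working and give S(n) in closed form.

S(n) = 5*n*(-n - 6)/(8*(n**2 + 6*n + 8))

r(k) = (k + 1)*(2*k + 7)/((k + 5)*(2*k + 5)) after simplifying.
So A=k + 1 and B=k + 5, with C=k + 5/2.
Key eq: (k + 1)·f(k+1) = (k + 4)·f(k) + (k + 5/2).
d = 3 from the (1,1,1) case.
Solve for f: f(k) = k*(k + 2)*(k + 4)/6 (degree 3 ≤ 3).
R(k) = B(k−1)·f(k)/C(k) = k*(k + 2)*(k + 4)**2/(3*(2*k + 5)); s_k = R·t_k = 5*k*(-k - 4)/(3*(k**2 + 4*k + 3)).
Δs = 5*(-2*k - 5)/(k**4 + 10*k**3 + 35*k**2 + 50*k + 24), as required.
Evaluate: s_(n+1) = 5*(-n**2 - 6*n - 5)/(3*(n**2 + 6*n + 8)); subtract s_(1) = -25/24 ⇒ S(n) = 5*n*(-n - 6)/(8*(n**2 + 6*n + 8)).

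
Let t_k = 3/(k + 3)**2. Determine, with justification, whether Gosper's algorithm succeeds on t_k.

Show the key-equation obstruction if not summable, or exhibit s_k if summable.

No — t_k has no hypergeometric antidifference.

Ratio r(k) = (k + 3)**2/(k + 4)**2.
Normal form (A,B,C) = (k**2 + 6*k + 9, k**2 + 8*k + 16, 1).
Set up (k**2 + 6*k + 9)·f(k+1) − (k**2 + 6*k + 9)·f(k) − (1) = 0.
From deg A=2, deg B=2, deg C=0: d=0.
Put f(k) = c0: A·f(k+1) − B(k−1)·f(k) − C = -1; need -1 = 0 — inconsistent ⇒ no f, not summable.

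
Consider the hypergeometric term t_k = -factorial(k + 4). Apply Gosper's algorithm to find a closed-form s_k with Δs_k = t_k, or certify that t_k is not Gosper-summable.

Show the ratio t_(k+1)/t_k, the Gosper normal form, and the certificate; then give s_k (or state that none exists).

none (Gosper's algorithm certifies no s_k)

r(k) = k + 5 after simplifying.
Factor: A=k + 5; B=1; C=1.
Solve (k + 5)·f(k+1) − (1)·f(k) = 1.
Bound: deg f ≤ -1.
d = -1 < 0 ⇒ no nonzero polynomial f; not summable.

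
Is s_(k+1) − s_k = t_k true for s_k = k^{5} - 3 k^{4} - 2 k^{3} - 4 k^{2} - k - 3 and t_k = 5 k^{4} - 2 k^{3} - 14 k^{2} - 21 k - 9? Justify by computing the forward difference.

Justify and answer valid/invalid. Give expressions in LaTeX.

Valid — Δs_k = t_k.

s_(k+1) = k**5 + 2*k**4 - 4*k**3 - 18*k**2 - 22*k - 12
s_(k+1) − s_k = 5*k**4 - 2*k**3 - 14*k**2 - 21*k - 9
(s_(k+1) − s_k) − t_k = 0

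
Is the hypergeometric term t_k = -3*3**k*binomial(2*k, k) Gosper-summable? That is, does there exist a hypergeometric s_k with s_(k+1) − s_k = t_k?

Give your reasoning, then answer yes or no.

r(k) = 6*(2*k + 1)/(k + 1) after simplifying.
So A=12*k + 6 and B=k + 1, with C=1.
Need (12*k + 6)·f(k+1) − (k)·f(k) = 1.
Bound: deg f ≤ -1.
Negative degree bound (-1): no f exists, t_k not Gosper-summable.

No — t_k has no hypergeometric antidifference.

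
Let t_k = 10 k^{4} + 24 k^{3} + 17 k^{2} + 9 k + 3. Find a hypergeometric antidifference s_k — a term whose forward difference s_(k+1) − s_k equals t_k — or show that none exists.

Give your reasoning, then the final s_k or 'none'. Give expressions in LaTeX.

t_(k+1)/t_k = (10*k**4 + 64*k**3 + 149*k**2 + 155*k + 63)/(10*k**4 + 24*k**3 + 17*k**2 + 9*k + 3).
Take A(k)=1, B(k)=1, C(k)=k**4 + 12*k**3/5 + 17*k**2/10 + 9*k/10 + 3/10.
Solve (1)·f(k+1) − (1)·f(k) = k**4 + 12*k**3/5 + 17*k**2/10 + 9*k/10 + 3/10.
From deg A=0, deg B=0, deg C=4: d=5.
Match coefficients ⇒ f(k) = k*(2*k**4 + k**3 - 3*k**2 + 2*k + 1)/10.
Certificate R = B(k−1)f/C = k*(2*k**4 + k**3 - 3*k**2 + 2*k + 1)/(10*k**4 + 24*k**3 + 17*k**2 + 9*k + 3) gives s_k = k*(2*k**4 + k**3 - 3*k**2 + 2*k + 1).
Verify: 10*k**4 + 24*k**3 + 17*k**2 + 9*k + 3 matches t_k.

s_k = k \left(2 k^{4} + k^{3} - 3 k^{2} + 2 k + 1\right)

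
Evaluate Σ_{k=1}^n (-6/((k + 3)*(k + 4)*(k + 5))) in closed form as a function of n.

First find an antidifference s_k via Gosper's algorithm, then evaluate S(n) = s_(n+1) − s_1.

S(n) = 3*n*(-n - 9)/(20*(n**2 + 9*n + 20))

Ratio r(k) = (k + 3)/(k + 6).
Factor: A=k + 3; B=k + 6; C=1.
f must satisfy (k + 3)·f(k+1) − (k + 5)·f(k) = 1.
Bound: deg f ≤ 2.
Match coefficients ⇒ f(k) = k*(k + 7)/24.
So s_k = (B(k−1)f/C)·t_k = (k*(k + 5)*(k + 7)/24)·t_k = k*(-k - 7)/(4*(k + 3)*(k + 4)).
Δs = -6/(k**3 + 12*k**2 + 47*k + 60), as required.
Evaluate: s_(n+1) = (-n**2 - 9*n - 8)/(4*(n**2 + 9*n + 20)); subtract s_(1) = -1/10 ⇒ S(n) = 3*n*(-n - 9)/(20*(n**2 + 9*n + 20)).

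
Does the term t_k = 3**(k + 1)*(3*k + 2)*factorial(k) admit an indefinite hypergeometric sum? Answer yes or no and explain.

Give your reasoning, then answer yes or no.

r(k) = 3*(k + 1)*(3*k + 5)/(3*k + 2) after simplifying.
A = 3*k + 3, B = 1, C = k + 2/3.
Solve (3*k + 3)·f(k+1) − (1)·f(k) = k + 2/3.
From deg A=1, deg B=0, deg C=1: d=0.
Solve for f: f(k) = 1/3 (degree 0 ≤ 0).
Certificate R = B(k−1)f/C = 1/(3*k + 2) gives s_k = 3**(k + 1)*factorial(k).
Check: Δs_k = 3**(k + 1)*(3*k + 2)*factorial(k). ✓

Yes. s_k = 3**(k + 1)*factorial(k).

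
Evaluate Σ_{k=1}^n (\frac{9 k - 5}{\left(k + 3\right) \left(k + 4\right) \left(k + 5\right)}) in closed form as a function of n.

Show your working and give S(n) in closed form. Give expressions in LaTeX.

S(n) = \frac{n^{2}}{n^{2} + 9 n + 20}

The ratio is (k + 3)*(9*k + 4)/((k + 6)*(9*k - 5)).
A = k + 3, B = k + 6, C = k - 5/9.
Set up (k + 3)·f(k+1) − (k + 5)·f(k) − (k - 5/9) = 0.
deg f ≤ 2 (via 1,1,1).
Match coefficients ⇒ f(k) = k*(11*k - 31)/108.
R(k) = B(k−1)·f(k)/C(k) = k*(k + 5)*(11*k - 31)/(12*(9*k - 5)); s_k = R·t_k = k*(11*k - 31)/(12*(k + 3)*(k + 4)).
Check: Δs_k = (9*k - 5)/(k**3 + 12*k**2 + 47*k + 60). ✓
Σ_(k=1)^n t_k = s_(n+1) − s_(1) = ((11*n**2 - 9*n - 20)/(12*(n**2 + 9*n + 20))) − (-1/12), i.e. n**2/(n**2 + 9*n + 20).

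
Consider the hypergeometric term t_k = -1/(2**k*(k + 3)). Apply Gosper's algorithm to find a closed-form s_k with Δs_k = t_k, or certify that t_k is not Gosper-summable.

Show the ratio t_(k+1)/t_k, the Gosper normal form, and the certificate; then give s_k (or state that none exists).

not Gosper-summable; s_k does not exist

Step 1: r(k) = (k + 3)/(2*(k + 4)).
So A=k/2 + 3/2 and B=k + 4, with C=1.
Set up (k/2 + 3/2)·f(k+1) − (k + 3)·f(k) − (1) = 0.
deg f ≤ -1 (via 1,1,0).
deg f ≤ -1 is impossible — no certificate.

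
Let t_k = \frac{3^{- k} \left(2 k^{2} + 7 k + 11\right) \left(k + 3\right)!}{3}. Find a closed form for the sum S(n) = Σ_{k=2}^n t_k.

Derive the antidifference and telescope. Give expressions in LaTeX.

S(n) = - \frac{280}{3} + \frac{2 \cdot 3^{- n} n \left(n + 4\right)!}{3} + \frac{5 \cdot 3^{- n} \left(n + 4\right)!}{3}

Ratio r(k) = (k + 4)*(7*k + 2*(k + 1)**2 + 18)/(3*(2*k**2 + 7*k + 11)).
Factor: A=k/3 + 4/3; B=1; C=k**2 + 7*k/2 + 11/2.
Need (k/3 + 4/3)·f(k+1) − (1)·f(k) = k**2 + 7*k/2 + 11/2.
Degrees (1,0,2) ⇒ d ≤ 1.
A polynomial solution: f(k) = 3*(2*k + 3)/2.
Get s_k = R·t_k = (2*k + 3)*factorial(k + 3)/3**k with R(k) = B(k−1)f(k)/C(k) = 3*(2*k + 3)/(2*k**2 + 7*k + 11).
Verify: (2*k**2 + 7*k + 11)*factorial(k + 3)/(3*3**k) matches t_k.
Σ_(k=2)^n t_k = s_(n+1) − s_(2) = (3**(-n - 1)*(2*n + 5)*factorial(n + 4)) − (280/3), i.e. -280/3 + 2*n*factorial(n + 4)/(3*3**n) + 5*factorial(n + 4)/(3*3**n).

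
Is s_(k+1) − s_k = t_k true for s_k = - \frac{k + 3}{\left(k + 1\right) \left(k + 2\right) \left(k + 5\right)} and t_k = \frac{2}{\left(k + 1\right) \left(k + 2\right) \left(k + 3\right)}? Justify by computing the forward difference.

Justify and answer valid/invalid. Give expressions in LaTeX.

Invalid: residual \frac{2 \left(- 3 k - 13\right)}{k^{5} + 17 k^{4} + 107 k^{3} + 307 k^{2} + 396 k + 180} ≠ 0.

s_(k+1) = (-k - 4)/((k + 2)*(k + 3)*(k + 6))
s_(k+1) − s_k = 2*(k**2 + 8*k + 17)/(k**5 + 17*k**4 + 107*k**3 + 307*k**2 + 396*k + 180)
(s_(k+1) − s_k) − t_k = 2*(-3*k - 13)/(k**5 + 17*k**4 + 107*k**3 + 307*k**2 + 396*k + 180)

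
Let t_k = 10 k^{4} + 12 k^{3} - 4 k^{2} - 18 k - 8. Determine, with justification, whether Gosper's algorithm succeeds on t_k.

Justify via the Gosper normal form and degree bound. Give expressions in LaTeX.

Yes. s_k = 2 k^{2} \left(k^{3} - k^{2} - 2 k - 2\right).

Ratio r(k) = (5*k**4 + 26*k**3 + 46*k**2 + 25*k - 4)/(5*k**4 + 6*k**3 - 2*k**2 - 9*k - 4).
So A=1 and B=1, with C=k**4 + 6*k**3/5 - 2*k**2/5 - 9*k/5 - 4/5.
Key eq: (1)·f(k+1) = (1)·f(k) + (k**4 + 6*k**3/5 - 2*k**2/5 - 9*k/5 - 4/5).
From deg A=0, deg B=0, deg C=4: d=5.
Solve for f: f(k) = k**2*(k**3 - k**2 - 2*k - 2)/5 (degree 5 ≤ 5).
R(k) = B(k−1)·f(k)/C(k) = k**2*(k**3 - k**2 - 2*k - 2)/(5*k**4 + 6*k**3 - 2*k**2 - 9*k - 4); s_k = R·t_k = 2*k**2*(k**3 - k**2 - 2*k - 2).
Check: Δs_k = 10*k**4 + 12*k**3 - 4*k**2 - 18*k - 8. ✓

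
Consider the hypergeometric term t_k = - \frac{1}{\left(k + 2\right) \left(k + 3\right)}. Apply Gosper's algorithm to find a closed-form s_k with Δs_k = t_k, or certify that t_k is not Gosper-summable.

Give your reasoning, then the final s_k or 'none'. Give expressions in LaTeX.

r(k) = (k + 2)/(k + 4) after simplifying.
Gosper form: A/B · C(k+1)/C(k) with A=k + 2, B=k + 4, C=1.
Set up (k + 2)·f(k+1) − (k + 3)·f(k) − (1) = 0.
Bound: deg f ≤ 1.
A polynomial solution: f(k) = k/2.
Then R = B(k−1)f/C = k*(k + 3)/2, so s_k = R(k)·t_k = -k/(2*k + 4).
Δs = -1/(k**2 + 5*k + 6), as required.

s_k = - \frac{k}{2 k + 4}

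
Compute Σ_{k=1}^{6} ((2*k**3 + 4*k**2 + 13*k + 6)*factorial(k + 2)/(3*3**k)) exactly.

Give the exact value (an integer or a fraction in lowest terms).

Compute t_(k+1)/t_k: get (2*k**4 + 16*k**3 + 57*k**2 + 106*k + 75)/(3*(2*k**3 + 4*k**2 + 13*k + 6)).
So A=k/3 + 1 and B=1, with C=k**3 + 2*k**2 + 13*k/2 + 3.
Key eq: (k/3 + 1)·f(k+1) = (1)·f(k) + (k**3 + 2*k**2 + 13*k/2 + 3).
d = 2 from the (1,0,3) case.
A polynomial solution: f(k) = 3*(2*k**2 - 1)/2.
Then R = B(k−1)f/C = 3*(2*k**2 - 1)/(2*k**3 + 4*k**2 + 13*k + 6), so s_k = R(k)·t_k = (2*k**2 - 1)*factorial(k + 2)/3**k.
s_(k+1) − s_k = (2*k**3 + 4*k**2 + 13*k + 6)*factorial(k + 2)/(3*3**k) = t_k.
Σ_(k=1)^(6) t_k = s_(7) − s_(1) = 434560/27 − (2) = 434506/27.

Σ = 434506/27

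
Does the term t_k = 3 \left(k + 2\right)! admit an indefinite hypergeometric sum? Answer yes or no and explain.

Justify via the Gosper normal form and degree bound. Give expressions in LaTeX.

No — key equation has no polynomial f.

The ratio is k + 3.
Normal form (A,B,C) = (k + 3, 1, 1).
Set up (k + 3)·f(k+1) − (1)·f(k) − (1) = 0.
Bound: deg f ≤ -1.
Negative degree bound (-1): no f exists, t_k not Gosper-summable.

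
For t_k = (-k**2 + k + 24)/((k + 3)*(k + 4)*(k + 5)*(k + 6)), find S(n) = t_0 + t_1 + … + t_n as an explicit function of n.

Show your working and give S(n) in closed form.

S(n) = (n**2 + 25*n + 24)/(15*(n**2 + 10*n + 24))

Step 1: r(k) = (k + 3)*(k - (k + 1)**2 + 25)/((k + 7)*(-k**2 + k + 24)).
Gosper form: A/B · C(k+1)/C(k) with A=k + 3, B=k + 7, C=k**2 - k - 24.
Solve (k + 3)·f(k+1) − (k + 6)·f(k) = k**2 - k - 24.
Bound: deg f ≤ 3.
Match coefficients ⇒ f(k) = -k*(k + 4)*(k + 23)/15.
Get s_k = R·t_k = k*(k + 23)/(15*(k**2 + 8*k + 15)) with R(k) = B(k−1)f(k)/C(k) = -k*(k + 4)*(k + 6)*(k + 23)/(15*(k**2 - k - 24)).
s_(k+1) − s_k = (-k**2 + k + 24)/(k**4 + 18*k**3 + 119*k**2 + 342*k + 360) = t_k.
s_(n+1) = (n**2 + 25*n + 24)/(15*(n**2 + 10*n + 24)) and s_(0) = 0, so S(n) = (n**2 + 25*n + 24)/(15*(n**2 + 10*n + 24)).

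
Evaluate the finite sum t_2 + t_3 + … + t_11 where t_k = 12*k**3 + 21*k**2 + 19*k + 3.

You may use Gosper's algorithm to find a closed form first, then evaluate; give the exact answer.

Σ = 64130

Ratio r(k) = (12*k**3 + 57*k**2 + 97*k + 55)/(12*k**3 + 21*k**2 + 19*k + 3).
Normal form (A,B,C) = (1, 1, k**3 + 7*k**2/4 + 19*k/12 + 1/4).
Solve (1)·f(k+1) − (1)·f(k) = k**3 + 7*k**2/4 + 19*k/12 + 1/4.
Bound: deg f ≤ 4.
Solve for f: f(k) = k*(3*k**3 + k**2 + 2*k - 3)/12 (degree 4 ≤ 4).
Get s_k = R·t_k = k*(3*k**3 + k**2 + 2*k - 3) with R(k) = B(k−1)f(k)/C(k) = k*(3*k**3 + k**2 + 2*k - 3)/(12*k**3 + 21*k**2 + 19*k + 3).
s_(k+1) − s_k = 12*k**3 + 21*k**2 + 19*k + 3 = t_k.
Evaluate s at k=12 and k=2: 64188 and 58; difference 64130.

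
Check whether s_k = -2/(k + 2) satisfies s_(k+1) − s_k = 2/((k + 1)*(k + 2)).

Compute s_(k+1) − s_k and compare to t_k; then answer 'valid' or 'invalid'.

Invalid: residual -4/(k**3 + 6*k**2 + 11*k + 6) ≠ 0.

s_(k+1) = -2/(k + 3)
s_(k+1) − s_k = 2/((k + 2)*(k + 3))
(s_(k+1) − s_k) − t_k = -4/(k**3 + 6*k**2 + 11*k + 6)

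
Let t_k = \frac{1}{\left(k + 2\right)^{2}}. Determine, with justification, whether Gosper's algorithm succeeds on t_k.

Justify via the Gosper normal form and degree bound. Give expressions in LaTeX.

No; the coefficient equations for f are inconsistent.

Ratio r(k) = (k + 2)**2/(k + 3)**2.
Gosper form: A/B · C(k+1)/C(k) with A=k**2 + 4*k + 4, B=k**2 + 6*k + 9, C=1.
Set up (k**2 + 4*k + 4)·f(k+1) − (k**2 + 4*k + 4)·f(k) − (1) = 0.
d = 0 from the (2,2,0) case.
Put f(k) = c0: A·f(k+1) − B(k−1)·f(k) − C = -1; need -1 = 0 — inconsistent ⇒ no f, not summable.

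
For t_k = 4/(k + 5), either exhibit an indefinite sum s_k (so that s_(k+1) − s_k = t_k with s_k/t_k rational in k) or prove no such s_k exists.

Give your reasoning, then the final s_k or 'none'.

not Gosper-summable; s_k does not exist

Ratio r(k) = (k + 5)/(k + 6).
Take A(k)=k + 5, B(k)=k + 6, C(k)=1.
Key eq: (k + 5)·f(k+1) = (k + 5)·f(k) + (1).
d = 0 from the (1,1,0) case.
Generic f = c0 gives residual -1; -1 = 0 cannot hold, so t_k is not Gosper-summable.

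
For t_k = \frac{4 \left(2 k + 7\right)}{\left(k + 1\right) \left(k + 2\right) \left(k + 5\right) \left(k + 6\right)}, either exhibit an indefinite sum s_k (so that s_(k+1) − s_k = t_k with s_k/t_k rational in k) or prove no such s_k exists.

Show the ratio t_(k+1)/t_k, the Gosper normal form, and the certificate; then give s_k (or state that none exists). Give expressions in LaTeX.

s_k = \frac{4 k \left(k + 6\right)}{5 \left(k^{2} + 6 k + 5\right)}

Step 1: r(k) = (k + 1)*(k + 5)*(2*k + 9)/((k + 3)*(k + 7)*(2*k + 7)).
Gosper form: A/B · C(k+1)/C(k) with A=k + 1, B=k + 7, C=k**3 + 21*k**2/2 + 73*k/2 + 42.
Set up (k + 1)·f(k+1) − (k + 6)·f(k) − (k**3 + 21*k**2/2 + 73*k/2 + 42) = 0.
deg f ≤ 5 (via 1,1,3).
Solving with deg f ≤ 5: f(k) = k*(k + 2)*(k + 3)*(k + 4)*(k + 6)/10.
Certificate R = B(k−1)f/C = k*(k + 2)*(k + 6)**2/(5*(2*k + 7)) gives s_k = 4*k*(k + 6)/(5*(k**2 + 6*k + 5)).
Δs = 4*(2*k + 7)/(k**4 + 14*k**3 + 65*k**2 + 112*k + 60), as required.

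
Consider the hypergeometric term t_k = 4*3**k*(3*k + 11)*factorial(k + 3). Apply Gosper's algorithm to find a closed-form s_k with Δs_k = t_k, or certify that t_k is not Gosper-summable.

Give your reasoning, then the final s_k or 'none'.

t_(k+1)/t_k = 3*(k + 4)*(3*k + 14)/(3*k + 11).
Take A(k)=3*k + 12, B(k)=1, C(k)=k + 11/3.
Solve (3*k + 12)·f(k+1) − (1)·f(k) = k + 11/3.
d = 0 from the (1,0,1) case.
Match coefficients ⇒ f(k) = 1/3.
Then R = B(k−1)f/C = 1/(3*k + 11), so s_k = R(k)·t_k = 4*3**k*factorial(k + 3).
s_(k+1) − s_k = 4*3**k*(3*k + 11)*factorial(k + 3) = t_k.

s_k = 4*3**k*factorial(k + 3)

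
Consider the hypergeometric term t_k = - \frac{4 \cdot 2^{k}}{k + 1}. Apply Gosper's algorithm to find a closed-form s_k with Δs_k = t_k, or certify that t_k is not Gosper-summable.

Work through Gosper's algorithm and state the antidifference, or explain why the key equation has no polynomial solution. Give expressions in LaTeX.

Ratio r(k) = 2*(k + 1)/(k + 2).
Gosper form: A/B · C(k+1)/C(k) with A=2*k + 2, B=k + 2, C=1.
Solve (2*k + 2)·f(k+1) − (k + 1)·f(k) = 1.
Degrees (1,1,0) ⇒ d ≤ -1.
Negative degree bound (-1): no f exists, t_k not Gosper-summable.

none — t_k is not Gosper-summable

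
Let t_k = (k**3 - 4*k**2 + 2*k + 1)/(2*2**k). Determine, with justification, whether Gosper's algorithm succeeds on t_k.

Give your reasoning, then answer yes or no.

Step 1: r(k) = k*(k**2 - k - 3)/(2*(k**3 - 4*k**2 + 2*k + 1)).
A = 1/2, B = 1, C = k**3 - 4*k**2 + 2*k + 1.
Key eq: (1/2)·f(k+1) = (1)·f(k) + (k**3 - 4*k**2 + 2*k + 1).
d = 3 from the (0,0,3) case.
Match coefficients ⇒ f(k) = -2*(k**3 - k**2 + 3*k + 4).
Then R = B(k−1)f/C = -2*(k**3 - k**2 + 3*k + 4)/((k - 1)*(k**2 - 3*k - 1)), so s_k = R(k)·t_k = (-k**3 + k**2 - 3*k - 4)/2**k.
s_(k+1) − s_k = (k**3 - 4*k**2 + 2*k + 1)/(2*2**k) = t_k.

Yes. s_k = (-k**3 + k**2 - 3*k - 4)/2**k.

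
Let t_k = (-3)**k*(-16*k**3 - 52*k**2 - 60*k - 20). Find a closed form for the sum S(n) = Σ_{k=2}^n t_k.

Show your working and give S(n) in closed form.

S(n) = -12*(-3)**n*n**3 - 48*(-3)**n*n**2 - 60*(-3)**n*n - 21*(-3)**n - 423

Ratio r(k) = 3*(-4*k**3 - 25*k**2 - 53*k - 37)/(4*k**3 + 13*k**2 + 15*k + 5).
Take A(k)=-3, B(k)=1, C(k)=k**3 + 13*k**2/4 + 15*k/4 + 5/4.
Set up (-3)·f(k+1) − (1)·f(k) − (k**3 + 13*k**2/4 + 15*k/4 + 5/4) = 0.
Degrees (0,0,3) ⇒ d ≤ 3.
Coefficient equations give f(k) = -(4*k**3 + 4*k**2 - 1)/16.
So s_k = (B(k−1)f/C)·t_k = (-(4*k**3 + 4*k**2 - 1)/(4*(4*k**3 + 13*k**2 + 15*k + 5)))·t_k = (-3)**k*(4*k**3 + 4*k**2 - 1).
Verify: (-3)**k*(-16*k**3 - 52*k**2 - 60*k - 20) matches t_k.
Telescope: S(n) = s_(n+1) − s_(2) = (-3)**(n + 1)*(4*n**3 + 16*n**2 + 20*n + 7) − (423) = -12*(-3)**n*n**3 - 48*(-3)**n*n**2 - 60*(-3)**n*n - 21*(-3)**n - 423.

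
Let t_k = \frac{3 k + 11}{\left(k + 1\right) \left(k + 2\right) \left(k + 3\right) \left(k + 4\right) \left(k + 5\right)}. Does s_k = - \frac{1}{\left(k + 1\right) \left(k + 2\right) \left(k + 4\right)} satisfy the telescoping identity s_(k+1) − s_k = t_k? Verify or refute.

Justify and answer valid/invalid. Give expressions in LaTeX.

s_(k+1) = -1/((k + 2)*(k + 3)*(k + 5))
s_(k+1) − s_k = (3*k + 11)/(k**5 + 15*k**4 + 85*k**3 + 225*k**2 + 274*k + 120)
(s_(k+1) − s_k) − t_k = 0

Valid — Δs_k = t_k.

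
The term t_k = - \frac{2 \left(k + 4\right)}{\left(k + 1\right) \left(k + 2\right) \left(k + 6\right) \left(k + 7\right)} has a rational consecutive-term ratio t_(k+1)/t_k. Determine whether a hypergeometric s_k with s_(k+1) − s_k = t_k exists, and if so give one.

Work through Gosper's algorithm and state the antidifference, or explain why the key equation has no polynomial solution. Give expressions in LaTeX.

t_(k+1)/t_k = (k + 1)*(k + 5)*(k + 6)/((k + 3)*(k + 4)*(k + 8)).
A = k + 1, B = k + 8, C = k**4 + 16*k**3 + 95*k**2 + 248*k + 240.
Key eq: (k + 1)·f(k+1) = (k + 7)·f(k) + (k**4 + 16*k**3 + 95*k**2 + 248*k + 240).
From deg A=1, deg B=1, deg C=4: d=6.
Solving with deg f ≤ 6: f(k) = k*(k + 2)*(k + 3)*(k + 4)*(k + 5)*(k + 7)/12.
So s_k = (B(k−1)f/C)·t_k = (k*(k + 2)*(k + 7)**2/(12*(k + 4)))·t_k = k*(-k - 7)/(6*(k**2 + 7*k + 6)).
s_(k+1) − s_k = 2*(-k - 4)/(k**4 + 16*k**3 + 83*k**2 + 152*k + 84) = t_k.

s_k = \frac{k \left(- k - 7\right)}{6 \left(k^{2} + 7 k + 6\right)}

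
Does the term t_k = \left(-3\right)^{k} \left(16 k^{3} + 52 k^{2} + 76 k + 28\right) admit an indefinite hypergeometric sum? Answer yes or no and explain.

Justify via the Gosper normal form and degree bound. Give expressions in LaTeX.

Step 1: r(k) = 3*(-4*k**3 - 25*k**2 - 57*k - 43)/(4*k**3 + 13*k**2 + 19*k + 7).
Gosper form: A/B · C(k+1)/C(k) with A=-3, B=1, C=k**3 + 13*k**2/4 + 19*k/4 + 7/4.
f must satisfy (-3)·f(k+1) − (1)·f(k) = k**3 + 13*k**2/4 + 19*k/4 + 7/4.
Degrees (0,0,3) ⇒ d ≤ 3.
Solving with deg f ≤ 3: f(k) = -(2*k**3 + 2*k**2 + 2*k - 1)/8.
Then R = B(k−1)f/C = -(2*k**3 + 2*k**2 + 2*k - 1)/(2*(4*k**3 + 13*k**2 + 19*k + 7)), so s_k = R(k)·t_k = (-3)**k*(-4*k**3 - 4*k**2 - 4*k + 2).
Δs = (-3)**k*(16*k**3 + 52*k**2 + 76*k + 28), as required.

Yes. s_k = \left(-3\right)^{k} \left(- 4 k^{3} - 4 k^{2} - 4 k + 2\right).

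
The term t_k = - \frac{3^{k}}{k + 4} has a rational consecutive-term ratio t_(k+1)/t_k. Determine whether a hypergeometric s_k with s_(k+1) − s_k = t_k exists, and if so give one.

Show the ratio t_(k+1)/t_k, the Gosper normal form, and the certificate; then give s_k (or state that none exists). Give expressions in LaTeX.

none — t_k is not Gosper-summable

The ratio is 3*(k + 4)/(k + 5).
Take A(k)=3*k + 12, B(k)=k + 5, C(k)=1.
Set up (3*k + 12)·f(k+1) − (k + 4)·f(k) − (1) = 0.
d = -1 from the (1,1,0) case.
deg f ≤ -1 is impossible — no certificate.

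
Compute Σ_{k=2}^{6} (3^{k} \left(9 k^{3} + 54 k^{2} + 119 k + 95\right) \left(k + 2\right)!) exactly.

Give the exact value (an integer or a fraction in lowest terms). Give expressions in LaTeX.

The ratio is 3*(9*k**4 + 108*k**3 + 497*k**2 + 1039*k + 831)/(9*k**3 + 54*k**2 + 119*k + 95).
Normal form (A,B,C) = (3*k + 9, 1, k**3 + 6*k**2 + 119*k/9 + 95/9).
Set up (3*k + 9)·f(k+1) − (1)·f(k) − (k**3 + 6*k**2 + 119*k/9 + 95/9) = 0.
From deg A=1, deg B=0, deg C=3: d=2.
Solving with deg f ≤ 2: f(k) = (3*k**2 + 4*k + 4)/9.
Get s_k = R·t_k = 3**k*(3*k**2 + 4*k + 4)*factorial(k + 2) with R(k) = B(k−1)f(k)/C(k) = (3*k**2 + 4*k + 4)/(9*k**3 + 54*k**2 + 119*k + 95).
Δs = 3**k*(9*k**3 + 54*k**2 + 119*k + 95)*factorial(k + 2), as required.
Σ_(k=2)^(6) t_k = s_(7) − s_(2) = 142057722240 − (5184) = 142057717056.

Σ = 142057717056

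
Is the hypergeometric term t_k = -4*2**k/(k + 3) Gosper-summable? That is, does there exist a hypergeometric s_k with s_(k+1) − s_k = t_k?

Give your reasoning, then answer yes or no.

The ratio is 2*(k + 3)/(k + 4).
So A=2*k + 6 and B=k + 4, with C=1.
Solve (2*k + 6)·f(k+1) − (k + 3)·f(k) = 1.
Degrees (1,1,0) ⇒ d ≤ -1.
Negative degree bound (-1): no f exists, t_k not Gosper-summable.

No. Not Gosper-summable.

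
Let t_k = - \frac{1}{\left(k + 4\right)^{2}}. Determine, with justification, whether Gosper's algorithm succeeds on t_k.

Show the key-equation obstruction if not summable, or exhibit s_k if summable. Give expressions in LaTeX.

Compute t_(k+1)/t_k: get (k + 4)**2/(k + 5)**2.
Gosper form: A/B · C(k+1)/C(k) with A=k**2 + 8*k + 16, B=k**2 + 10*k + 25, C=1.
Need (k**2 + 8*k + 16)·f(k+1) − (k**2 + 8*k + 16)·f(k) = 1.
d = 0 from the (2,2,0) case.
Put f(k) = c0: A·f(k+1) − B(k−1)·f(k) − C = -1; need -1 = 0 — inconsistent ⇒ no f, not summable.

No. Not Gosper-summable.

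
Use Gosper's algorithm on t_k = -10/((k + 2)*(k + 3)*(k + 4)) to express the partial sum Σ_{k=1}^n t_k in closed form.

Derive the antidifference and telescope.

The ratio is (k + 2)/(k + 5).
A = k + 2, B = k + 5, C = 1.
f must satisfy (k + 2)·f(k+1) − (k + 4)·f(k) = 1.
Degrees (1,1,0) ⇒ d ≤ 2.
Solve for f: f(k) = k*(k + 5)/12 (degree 2 ≤ 2).
Certificate R = B(k−1)f/C = k*(k + 4)*(k + 5)/12 gives s_k = 5*k*(-k - 5)/(6*(k + 2)*(k + 3)).
Check: Δs_k = -10/(k**3 + 9*k**2 + 26*k + 24). ✓
Evaluate: s_(n+1) = 5*(-n**2 - 7*n - 6)/(6*(n**2 + 7*n + 12)); subtract s_(1) = -5/12 ⇒ S(n) = 5*n*(-n - 7)/(12*(n**2 + 7*n + 12)).

S(n) = 5*n*(-n - 7)/(12*(n**2 + 7*n + 12))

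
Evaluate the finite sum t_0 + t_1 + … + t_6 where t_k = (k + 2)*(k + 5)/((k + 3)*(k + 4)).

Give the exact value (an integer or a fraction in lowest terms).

t_(k+1)/t_k = (k + 3)**2*(k + 6)/((k + 2)*(k + 5)**2).
A = k + 3, B = k + 5, C = k**2 + 7*k + 10.
Solve (k + 3)·f(k+1) − (k + 4)·f(k) = k**2 + 7*k + 10.
d = 2 from the (1,1,2) case.
Coefficient equations give f(k) = k*(3*k + 7)/3.
Certificate R = B(k−1)f/C = k*(k + 4)*(3*k + 7)/(3*(k + 2)*(k + 5)) gives s_k = k*(3*k + 7)/(3*(k + 3)).
Δs = (k**2 + 7*k + 10)/(k**2 + 7*k + 12), as required.
Sum = s_(7) − s_(0); s_(7) = 98/15, s_(0) = 0 ⇒ 98/15.

Σ = 98/15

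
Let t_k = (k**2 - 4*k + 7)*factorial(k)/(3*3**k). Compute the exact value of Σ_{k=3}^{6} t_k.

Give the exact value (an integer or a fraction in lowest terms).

r(k) = (k**3 - k**2 + 2*k + 4)/(3*(k**2 - 4*k + 7)) after simplifying.
Take A(k)=k/3 + 1/3, B(k)=1, C(k)=k**2 - 4*k + 7.
f must satisfy (k/3 + 1/3)·f(k+1) − (1)·f(k) = k**2 - 4*k + 7.
Bound: deg f ≤ 1.
Solving with deg f ≤ 1: f(k) = 3*(k - 3).
Get s_k = R·t_k = (k - 3)*factorial(k)/3**k with R(k) = B(k−1)f(k)/C(k) = 3*(k - 3)/(k**2 - 4*k + 7).
Check: Δs_k = (k**2 - 4*k + 7)*factorial(k)/(3*3**k). ✓
Sum = s_(7) − s_(3); s_(7) = 2240/243, s_(3) = 0 ⇒ 2240/243.

Σ = 2240/243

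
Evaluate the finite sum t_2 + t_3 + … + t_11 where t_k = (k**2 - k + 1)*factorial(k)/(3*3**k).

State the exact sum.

Compute t_(k+1)/t_k: get -(k + 1)*(k - (k + 1)**2)/(3*k**2 - 3*k + 3).
Take A(k)=k/3 + 1/3, B(k)=1, C(k)=k**2 - k + 1.
Set up (k/3 + 1/3)·f(k+1) − (1)·f(k) − (k**2 - k + 1) = 0.
From deg A=1, deg B=0, deg C=2: d=1.
Coefficient equations give f(k) = 3*k.
Then R = B(k−1)f/C = 3*k/(k**2 - k + 1), so s_k = R(k)·t_k = k*factorial(k)/3**k.
Check: Δs_k = (k**2 - k + 1)*factorial(k)/(3*3**k). ✓
Telescoping: Σ = s_(12) − s_(2) = 7884800/729 − (4/9) = 7884476/729.

Σ = 7884476/729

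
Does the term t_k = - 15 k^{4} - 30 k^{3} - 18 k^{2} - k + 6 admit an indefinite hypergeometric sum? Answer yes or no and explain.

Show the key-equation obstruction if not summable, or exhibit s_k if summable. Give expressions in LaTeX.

Yes. s_k = k \left(- 3 k^{4} + 4 k^{2} + k + 4\right).

Ratio r(k) = (15*k**4 + 90*k**3 + 198*k**2 + 187*k + 58)/(15*k**4 + 30*k**3 + 18*k**2 + k - 6).
So A=1 and B=1, with C=k**4 + 2*k**3 + 6*k**2/5 + k/15 - 2/5.
f must satisfy (1)·f(k+1) − (1)·f(k) = k**4 + 2*k**3 + 6*k**2/5 + k/15 - 2/5.
d = 5 from the (0,0,4) case.
A polynomial solution: f(k) = k*(3*k**4 - 4*k**2 - k - 4)/15.
So s_k = (B(k−1)f/C)·t_k = (k*(3*k**4 - 4*k**2 - k - 4)/(15*k**4 + 30*k**3 + 18*k**2 + k - 6))·t_k = k*(-3*k**4 + 4*k**2 + k + 4).
s_(k+1) − s_k = -15*k**4 - 30*k**3 - 18*k**2 - k + 6 = t_k.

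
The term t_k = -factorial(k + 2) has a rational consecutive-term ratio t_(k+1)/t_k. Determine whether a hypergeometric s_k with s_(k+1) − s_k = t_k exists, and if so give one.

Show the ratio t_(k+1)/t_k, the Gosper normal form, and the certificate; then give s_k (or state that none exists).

Ratio r(k) = k + 3.
Gosper form: A/B · C(k+1)/C(k) with A=k + 3, B=1, C=1.
f must satisfy (k + 3)·f(k+1) − (1)·f(k) = 1.
From deg A=1, deg B=0, deg C=0: d=-1.
d = -1 < 0 ⇒ no nonzero polynomial f; not summable.

none — t_k is not Gosper-summable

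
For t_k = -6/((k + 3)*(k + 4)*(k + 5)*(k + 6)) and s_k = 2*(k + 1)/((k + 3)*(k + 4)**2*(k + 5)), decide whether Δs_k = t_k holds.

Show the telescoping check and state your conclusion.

s_(k+1) = 2*(k + 2)/((k + 4)*(k + 5)**2*(k + 6))
s_(k+1) − s_k = 6*(-k**2 - 5*k - 2)/(k**6 + 27*k**5 + 301*k**4 + 1773*k**3 + 5818*k**2 + 10080*k + 7200)
(s_(k+1) − s_k) − t_k = 12*(2*k + 9)/(k**6 + 27*k**5 + 301*k**4 + 1773*k**3 + 5818*k**2 + 10080*k + 7200)

Invalid: residual 12*(2*k + 9)/(k**6 + 27*k**5 + 301*k**4 + 1773*k**3 + 5818*k**2 + 10080*k + 7200) ≠ 0.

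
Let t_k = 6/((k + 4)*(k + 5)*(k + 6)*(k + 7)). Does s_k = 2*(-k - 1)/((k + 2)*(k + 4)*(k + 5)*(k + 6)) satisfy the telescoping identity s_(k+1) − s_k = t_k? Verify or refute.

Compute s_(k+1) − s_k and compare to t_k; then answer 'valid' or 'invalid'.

s_(k+1) = 2*(-k - 2)/((k + 3)*(k + 5)*(k + 6)*(k + 7))
s_(k+1) − s_k = 2*(3*k**2 + 11*k + 5)/(k**6 + 27*k**5 + 295*k**4 + 1665*k**3 + 5104*k**2 + 8028*k + 5040)
(s_(k+1) − s_k) − t_k = 2*(-4*k - 13)/(k**6 + 27*k**5 + 295*k**4 + 1665*k**3 + 5104*k**2 + 8028*k + 5040)

Invalid: residual 2*(-4*k - 13)/(k**6 + 27*k**5 + 295*k**4 + 1665*k**3 + 5104*k**2 + 8028*k + 5040) ≠ 0.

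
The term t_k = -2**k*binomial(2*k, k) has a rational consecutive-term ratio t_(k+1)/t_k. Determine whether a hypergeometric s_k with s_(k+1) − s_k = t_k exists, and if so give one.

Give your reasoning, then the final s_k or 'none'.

Ratio r(k) = 4*(2*k + 1)/(k + 1).
So A=8*k + 4 and B=k + 1, with C=1.
Need (8*k + 4)·f(k+1) − (k)·f(k) = 1.
Bound: deg f ≤ -1.
deg f ≤ -1 is impossible — no certificate.

none — t_k is not Gosper-summable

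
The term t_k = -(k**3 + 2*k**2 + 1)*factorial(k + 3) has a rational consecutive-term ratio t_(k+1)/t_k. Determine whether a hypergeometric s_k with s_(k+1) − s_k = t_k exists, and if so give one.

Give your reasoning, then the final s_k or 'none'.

s_k = -(k**2 - 3*k + 3)*factorial(k + 3)

Step 1: r(k) = (k + 4)*((k + 1)**3 + 2*(k + 1)**2 + 1)/(k**3 + 2*k**2 + 1).
Normal form (A,B,C) = (k + 4, 1, k**3 + 2*k**2 + 1).
Need (k + 4)·f(k+1) − (1)·f(k) = k**3 + 2*k**2 + 1.
From deg A=1, deg B=0, deg C=3: d=2.
Solving with deg f ≤ 2: f(k) = k**2 - 3*k + 3.
Get s_k = R·t_k = -(k**2 - 3*k + 3)*factorial(k + 3) with R(k) = B(k−1)f(k)/C(k) = (k**2 - 3*k + 3)/(k**3 + 2*k**2 + 1).
Check: Δs_k = -(k**3 + 2*k**2 + 1)*factorial(k + 3). ✓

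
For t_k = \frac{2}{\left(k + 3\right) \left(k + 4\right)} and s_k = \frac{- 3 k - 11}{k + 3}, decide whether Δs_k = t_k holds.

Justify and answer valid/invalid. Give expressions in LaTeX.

s_(k+1) = (-3*k - 14)/(k + 4)
s_(k+1) − s_k = 2/(k**2 + 7*k + 12)
(s_(k+1) − s_k) − t_k = 0

Valid: the claim telescopes to t_k.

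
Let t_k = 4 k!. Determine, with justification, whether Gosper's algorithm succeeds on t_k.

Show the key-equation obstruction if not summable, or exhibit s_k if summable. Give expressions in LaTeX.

Ratio r(k) = k + 1.
Factor: A=k + 1; B=1; C=1.
Need (k + 1)·f(k+1) − (1)·f(k) = 1.
d = -1 from the (1,0,0) case.
deg f ≤ -1 is impossible — no certificate.

No. Not Gosper-summable.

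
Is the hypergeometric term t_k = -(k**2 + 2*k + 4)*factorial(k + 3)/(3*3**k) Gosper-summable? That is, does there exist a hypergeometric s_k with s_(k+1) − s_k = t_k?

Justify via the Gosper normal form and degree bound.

Yes. s_k = -k*factorial(k + 3)/3**k.

Compute t_(k+1)/t_k: get (k + 4)*(2*k + (k + 1)**2 + 6)/(3*(k**2 + 2*k + 4)).
So A=k/3 + 4/3 and B=1, with C=k**2 + 2*k + 4.
Key eq: (k/3 + 4/3)·f(k+1) = (1)·f(k) + (k**2 + 2*k + 4).
d = 1 from the (1,0,2) case.
Solving with deg f ≤ 1: f(k) = 3*k.
Get s_k = R·t_k = -k*factorial(k + 3)/3**k with R(k) = B(k−1)f(k)/C(k) = 3*k/(k**2 + 2*k + 4).
Verify: -(k**2 + 2*k + 4)*factorial(k + 3)/(3*3**k) matches t_k.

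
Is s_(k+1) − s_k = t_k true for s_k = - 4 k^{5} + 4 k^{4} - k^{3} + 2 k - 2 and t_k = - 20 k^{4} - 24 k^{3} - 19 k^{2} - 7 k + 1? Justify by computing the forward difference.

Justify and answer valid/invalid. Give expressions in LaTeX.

valid (s_(k+1) − s_k reduces to t_k)

s_(k+1) = 2*k - 4*(k + 1)**5 + 4*(k + 1)**4 - (k + 1)**3
s_(k+1) − s_k = -20*k**4 - 24*k**3 - 19*k**2 - 7*k + 1
(s_(k+1) − s_k) − t_k = 0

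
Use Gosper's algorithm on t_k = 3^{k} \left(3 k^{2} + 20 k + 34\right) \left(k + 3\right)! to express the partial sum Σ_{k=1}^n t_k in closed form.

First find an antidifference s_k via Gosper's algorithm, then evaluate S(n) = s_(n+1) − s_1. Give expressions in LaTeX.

Step 1: r(k) = 3*(3*k**3 + 38*k**2 + 161*k + 228)/(3*k**2 + 20*k + 34).
Take A(k)=3*k + 12, B(k)=1, C(k)=k**2 + 20*k/3 + 34/3.
Need (3*k + 12)·f(k+1) − (1)·f(k) = k**2 + 20*k/3 + 34/3.
d = 1 from the (1,0,2) case.
Coefficient equations give f(k) = (k + 2)/3.
Certificate R = B(k−1)f/C = (k + 2)/(3*k**2 + 20*k + 34) gives s_k = 3**k*(k + 2)*factorial(k + 3).
s_(k+1) − s_k = 3**k*(3*k**2 + 20*k + 34)*factorial(k + 3) = t_k.
Evaluate: s_(n+1) = 3**(n + 1)*(n + 3)*factorial(n + 4); subtract s_(1) = 216 ⇒ S(n) = 3*3**n*n*factorial(n + 4) + 9*3**n*factorial(n + 4) - 216.

S(n) = 3 \cdot 3^{n} n \left(n + 4\right)! + 9 \cdot 3^{n} \left(n + 4\right)! - 216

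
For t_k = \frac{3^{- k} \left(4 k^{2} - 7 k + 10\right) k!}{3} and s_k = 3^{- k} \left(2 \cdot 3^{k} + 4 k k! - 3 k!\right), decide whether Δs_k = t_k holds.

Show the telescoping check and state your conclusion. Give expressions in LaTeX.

Valid: the claim telescopes to t_k.

s_(k+1) = (6*3**k + 4*k**2*factorial(k) + 5*k*factorial(k) + factorial(k))/(3*3**k)
s_(k+1) − s_k = (4*k**2 - 7*k + 10)*factorial(k)/(3*3**k)
(s_(k+1) − s_k) − t_k = 0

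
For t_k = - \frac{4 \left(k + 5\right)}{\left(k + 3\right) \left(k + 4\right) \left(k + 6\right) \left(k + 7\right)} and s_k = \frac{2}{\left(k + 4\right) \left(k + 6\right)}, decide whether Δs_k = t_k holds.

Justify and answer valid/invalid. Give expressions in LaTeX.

s_(k+1) = 2/((k + 5)*(k + 7))
s_(k+1) − s_k = 2*(-2*k - 11)/(k**4 + 22*k**3 + 179*k**2 + 638*k + 840)
(s_(k+1) − s_k) − t_k = 2*(3*k + 17)/(k**5 + 25*k**4 + 245*k**3 + 1175*k**2 + 2754*k + 2520)

Invalid: residual \frac{2 \left(3 k + 17\right)}{k^{5} + 25 k^{4} + 245 k^{3} + 1175 k^{2} + 2754 k + 2520} ≠ 0.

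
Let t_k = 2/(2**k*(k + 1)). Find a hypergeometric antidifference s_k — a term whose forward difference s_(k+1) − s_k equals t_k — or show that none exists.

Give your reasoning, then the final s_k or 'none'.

none — t_k is not Gosper-summable

Ratio r(k) = (k + 1)/(2*(k + 2)).
Normal form (A,B,C) = (k/2 + 1/2, k + 2, 1).
Need (k/2 + 1/2)·f(k+1) − (k + 1)·f(k) = 1.
deg f ≤ -1 (via 1,1,0).
Negative degree bound (-1): no f exists, t_k not Gosper-summable.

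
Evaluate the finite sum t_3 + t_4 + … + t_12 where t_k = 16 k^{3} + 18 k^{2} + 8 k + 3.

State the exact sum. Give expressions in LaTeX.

Σ = 109440

t_(k+1)/t_k = (16*k**3 + 66*k**2 + 92*k + 45)/(16*k**3 + 18*k**2 + 8*k + 3).
Take A(k)=1, B(k)=1, C(k)=k**3 + 9*k**2/8 + k/2 + 3/16.
f must satisfy (1)·f(k+1) − (1)·f(k) = k**3 + 9*k**2/8 + k/2 + 3/16.
d = 4 from the (0,0,3) case.
A polynomial solution: f(k) = k*(4*k**3 - 2*k**2 - k + 2)/16.
Then R = B(k−1)f/C = k*(4*k**3 - 2*k**2 - k + 2)/(16*k**3 + 18*k**2 + 8*k + 3), so s_k = R(k)·t_k = k*(4*k**3 - 2*k**2 - k + 2).
s_(k+1) − s_k = 16*k**3 + 18*k**2 + 8*k + 3 = t_k.
Σ_(k=3)^(12) t_k = s_(13) − s_(3) = 109707 − (267) = 109440.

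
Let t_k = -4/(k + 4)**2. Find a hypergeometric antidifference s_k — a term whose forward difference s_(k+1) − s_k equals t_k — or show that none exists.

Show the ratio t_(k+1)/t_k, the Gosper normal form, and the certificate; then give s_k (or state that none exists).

t_(k+1)/t_k = (k + 4)**2/(k + 5)**2.
Factor: A=k**2 + 8*k + 16; B=k**2 + 10*k + 25; C=1.
Key eq: (k**2 + 8*k + 16)·f(k+1) = (k**2 + 8*k + 16)·f(k) + (1).
Bound: deg f ≤ 0.
Generic f = c0 gives residual -1; -1 = 0 cannot hold, so t_k is not Gosper-summable.

none (Gosper's algorithm certifies no s_k)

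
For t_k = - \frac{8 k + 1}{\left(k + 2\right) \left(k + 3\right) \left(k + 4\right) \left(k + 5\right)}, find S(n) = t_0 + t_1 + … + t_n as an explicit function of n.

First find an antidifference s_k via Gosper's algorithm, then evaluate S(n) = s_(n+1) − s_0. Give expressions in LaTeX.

S(n) = \frac{- n^{3} - 12 n^{2} - 15 n - 4}{8 \left(n^{3} + 12 n^{2} + 47 n + 60\right)}

Compute t_(k+1)/t_k: get (k + 2)*(8*k + 9)/((k + 6)*(8*k + 1)).
Take A(k)=k + 2, B(k)=k + 6, C(k)=k + 1/8.
Need (k + 2)·f(k+1) − (k + 5)·f(k) = k + 1/8.
Degrees (1,1,1) ⇒ d ≤ 3.
Match coefficients ⇒ f(k) = k*(k**2 + 9*k - 6)/64.
Certificate R = B(k−1)f/C = k*(k + 5)*(k**2 + 9*k - 6)/(8*(8*k + 1)) gives s_k = k*(-k**2 - 9*k + 6)/(8*(k + 2)*(k + 3)*(k + 4)).
s_(k+1) − s_k = (-8*k - 1)/(k**4 + 14*k**3 + 71*k**2 + 154*k + 120) = t_k.
Telescope: S(n) = s_(n+1) − s_(0) = (-n**3 - 12*n**2 - 15*n - 4)/(8*(n**3 + 12*n**2 + 47*n + 60)) − (0) = (-n**3 - 12*n**2 - 15*n - 4)/(8*(n**3 + 12*n**2 + 47*n + 60)).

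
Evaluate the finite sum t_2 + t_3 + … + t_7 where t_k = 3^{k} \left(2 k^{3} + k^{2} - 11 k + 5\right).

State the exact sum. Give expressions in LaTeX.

Σ = 1810836

The ratio is 3*(2*k**3 + 7*k**2 - 3*k - 3)/(2*k**3 + k**2 - 11*k + 5).
So A=3 and B=1, with C=k**3 + k**2/2 - 11*k/2 + 5/2.
Solve (3)·f(k+1) − (1)·f(k) = k**3 + k**2/2 - 11*k/2 + 5/2.
Bound: deg f ≤ 3.
Coefficient equations give f(k) = (k - 2)*(k**2 - 2*k - 2)/2.
Get s_k = R·t_k = 3**k*(k**3 - 4*k**2 + 2*k + 4) with R(k) = B(k−1)f(k)/C(k) = (k - 2)*(k**2 - 2*k - 2)/((2*k - 1)*(k**2 + k - 5)).
Δs = 3**k*(2*k**3 + k**2 - 11*k + 5), as required.
Sum = s_(8) − s_(2); s_(8) = 1810836, s_(2) = 0 ⇒ 1810836.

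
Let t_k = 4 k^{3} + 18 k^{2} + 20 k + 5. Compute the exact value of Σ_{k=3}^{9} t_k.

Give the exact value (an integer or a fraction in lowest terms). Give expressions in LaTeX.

Σ = 13979

t_(k+1)/t_k = (4*k**3 + 30*k**2 + 68*k + 47)/(4*k**3 + 18*k**2 + 20*k + 5).
So A=1 and B=1, with C=k**3 + 9*k**2/2 + 5*k + 5/4.
Need (1)·f(k+1) − (1)·f(k) = k**3 + 9*k**2/2 + 5*k + 5/4.
From deg A=0, deg B=0, deg C=3: d=4.
Match coefficients ⇒ f(k) = k*(k**3 + 4*k**2 + 2*k - 2)/4.
Get s_k = R·t_k = k*(k**3 + 4*k**2 + 2*k - 2) with R(k) = B(k−1)f(k)/C(k) = k*(k**3 + 4*k**2 + 2*k - 2)/(4*k**3 + 18*k**2 + 20*k + 5).
Check: Δs_k = 4*k**3 + 18*k**2 + 20*k + 5. ✓
Telescoping: Σ = s_(10) − s_(3) = 14180 − (201) = 13979.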